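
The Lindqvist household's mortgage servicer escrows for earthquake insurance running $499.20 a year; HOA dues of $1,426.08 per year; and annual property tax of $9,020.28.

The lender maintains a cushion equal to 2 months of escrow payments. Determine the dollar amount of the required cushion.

$1,824.26

Earthquake insurance = $499.20 annually
HOA dues = $1,426.08 annually
Property tax = $9,020.28 annually
Total annual escrow = $499.20 + $1,426.08 + $9,020.28 = $10,945.56
Base monthly escrow = $10,945.56 ÷ 12 = $912.13
Required cushion = 2 × $912.13 = $1,824.26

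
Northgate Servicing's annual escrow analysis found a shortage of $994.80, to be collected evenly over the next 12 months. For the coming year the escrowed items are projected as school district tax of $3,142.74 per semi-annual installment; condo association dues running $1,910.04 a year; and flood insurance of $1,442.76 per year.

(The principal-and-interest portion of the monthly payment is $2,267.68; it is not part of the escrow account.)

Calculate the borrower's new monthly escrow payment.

$886.09

School district tax = $3,142.74 × 2 = $6,285.48 per year
Condo association dues = $1,910.04 per year
Flood insurance = $1,442.76 per year
Annual escrow total = $6,285.48 + $1,910.04 + $1,442.76 = $9,638.28
Monthly escrow = $9,638.28 / 12 = $803.19
Monthly shortage recovery: $994.80 / 12 = $82.90
Adjusted monthly = $803.19 + $82.90 = $886.09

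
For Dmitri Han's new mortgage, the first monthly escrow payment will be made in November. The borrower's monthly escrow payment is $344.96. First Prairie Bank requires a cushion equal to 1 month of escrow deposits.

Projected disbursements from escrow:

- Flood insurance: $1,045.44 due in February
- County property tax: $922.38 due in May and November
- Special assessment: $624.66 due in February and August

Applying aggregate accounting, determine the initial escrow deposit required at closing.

$1,557.60

Cushion = 1 × $344.96 = $344.96
Trial balance (start $0, +$344.96 each month, − disbursements):
  Nov: +$344.96 − $922.38 → -$577.42
  Dec: +$344.96 → -$232.46
  Jan: +$344.96 → $112.50
  Feb: +$344.96 − $1,670.10 → -$1,212.64
  Mar: +$344.96 → -$867.68
  Apr: +$344.96 → -$522.72
  May: +$344.96 − $922.38 → -$1,100.14
  Jun: +$344.96 → -$755.18
  Jul: +$344.96 → -$410.22
  Aug: +$344.96 − $624.66 → -$689.92
  Sep: +$344.96 → -$344.96
  Oct: +$344.96 → $0.00
Lowest trial balance = -$1,212.64 (Feb)
Initial deposit = cushion − low point = $344.96 − (-$1,212.64) = $1,557.60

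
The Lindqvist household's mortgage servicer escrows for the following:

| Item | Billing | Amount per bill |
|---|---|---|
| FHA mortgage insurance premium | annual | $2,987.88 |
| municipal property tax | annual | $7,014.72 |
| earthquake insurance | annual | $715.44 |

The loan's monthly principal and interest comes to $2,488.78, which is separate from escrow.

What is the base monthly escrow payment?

$893.17

FHA mortgage insurance premium — $2,987.88
Municipal property tax — $7,014.72
Earthquake insurance — $715.44
Annual escrow total = $10,718.04
Base monthly escrow = $10,718.04 ÷ 12 = $893.17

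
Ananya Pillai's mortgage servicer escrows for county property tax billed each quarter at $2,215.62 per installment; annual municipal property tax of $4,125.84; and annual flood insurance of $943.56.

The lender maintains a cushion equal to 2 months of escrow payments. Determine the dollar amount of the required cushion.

County property tax = $2,215.62 × 4 = $8,862.48/yr
Municipal property tax = $4,125.84/yr
Flood insurance = $943.56/yr
Combined annual = $8,862.48 + $4,125.84 + $943.56 = $13,931.88
Base monthly escrow = $13,931.88 ÷ 12 = $1,160.99
Required cushion = 2 × $1,160.99 = $2,321.98

$2,321.98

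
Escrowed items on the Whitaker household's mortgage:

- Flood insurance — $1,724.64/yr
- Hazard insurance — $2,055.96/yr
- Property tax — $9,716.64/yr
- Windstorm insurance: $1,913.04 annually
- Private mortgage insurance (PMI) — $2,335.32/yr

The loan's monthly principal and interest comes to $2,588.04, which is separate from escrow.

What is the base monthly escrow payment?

$1,478.80

Flood insurance — $1,724.64/yr
Hazard insurance — $2,055.96/yr
Property tax — $9,716.64/yr
Windstorm insurance — $1,913.04/yr
Private mortgage insurance (PMI) — $2,335.32/yr
Annual escrow total = $17,745.60
Monthly escrow = $17,745.60 / 12 = $1,478.80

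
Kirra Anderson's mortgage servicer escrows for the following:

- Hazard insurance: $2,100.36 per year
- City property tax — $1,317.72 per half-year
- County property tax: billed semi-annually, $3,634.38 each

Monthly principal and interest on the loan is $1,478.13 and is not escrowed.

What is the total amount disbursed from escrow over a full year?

$12,004.56

Hazard insurance = $2,100.36 per year
City property tax = $1,317.72 × 2 = $2,635.44 per year
County property tax = $3,634.38 × 2 = $7,268.76 per year
Annual escrow total = $12,004.56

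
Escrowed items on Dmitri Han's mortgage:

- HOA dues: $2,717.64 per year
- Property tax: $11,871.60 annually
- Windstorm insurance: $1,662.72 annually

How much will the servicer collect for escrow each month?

$1,354.33

HOA dues: $2,717.64/yr
Property tax: $11,871.60/yr
Windstorm insurance: $1,662.72/yr
Yearly total = $2,717.64 + $11,871.60 + $1,662.72 = $16,251.96
Monthly escrow = $16,251.96 / 12 = $1,354.33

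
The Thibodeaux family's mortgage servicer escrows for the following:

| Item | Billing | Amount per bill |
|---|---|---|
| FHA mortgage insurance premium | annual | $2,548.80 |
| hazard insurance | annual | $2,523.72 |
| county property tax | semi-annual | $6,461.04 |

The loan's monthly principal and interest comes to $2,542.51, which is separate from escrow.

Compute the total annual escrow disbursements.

$17,994.60

FHA mortgage insurance premium — $2,548.80/yr
Hazard insurance — $2,523.72/yr
County property tax — $6,461.04 × 2 = $12,922.08/yr
Total annual escrow = $2,548.80 + $2,523.72 + $12,922.08 = $17,994.60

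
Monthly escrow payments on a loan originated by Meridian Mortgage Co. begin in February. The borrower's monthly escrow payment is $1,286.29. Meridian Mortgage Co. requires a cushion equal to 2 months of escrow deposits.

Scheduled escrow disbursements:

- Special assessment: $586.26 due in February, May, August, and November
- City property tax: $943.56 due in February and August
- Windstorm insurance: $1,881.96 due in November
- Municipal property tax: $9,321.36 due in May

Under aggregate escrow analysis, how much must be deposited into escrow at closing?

$8,864.86

Cushion = 2 × $1,286.29 = $2,572.58
Trial balance (start $0, +$1,286.29 each month, − disbursements):
  Feb: +$1,286.29 − $1,529.82 → -$243.53
  Mar: +$1,286.29 → $1,042.76
  Apr: +$1,286.29 → $2,329.05
  May: +$1,286.29 − $9,907.62 → -$6,292.28
  Jun: +$1,286.29 → -$5,005.99
  Jul: +$1,286.29 → -$3,719.70
  Aug: +$1,286.29 − $1,529.82 → -$3,963.23
  Sep: +$1,286.29 → -$2,676.94
  Oct: +$1,286.29 → -$1,390.65
  Nov: +$1,286.29 − $2,468.22 → -$2,572.58
  Dec: +$1,286.29 → -$1,286.29
  Jan: +$1,286.29 → $0.00
Lowest trial balance = -$6,292.28 (May)
Initial deposit = cushion − low point = $2,572.58 − (-$6,292.28) = $8,864.86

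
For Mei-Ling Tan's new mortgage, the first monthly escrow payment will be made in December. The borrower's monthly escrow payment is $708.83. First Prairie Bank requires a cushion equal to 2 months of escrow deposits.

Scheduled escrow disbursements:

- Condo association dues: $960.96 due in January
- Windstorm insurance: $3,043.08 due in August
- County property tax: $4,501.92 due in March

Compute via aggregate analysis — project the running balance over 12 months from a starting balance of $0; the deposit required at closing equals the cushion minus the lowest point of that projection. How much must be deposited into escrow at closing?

Cushion = 2 × $708.83 = $1,417.66
Trial balance (start $0, +$708.83 each month, − disbursements):
  Dec: +$708.83 → $708.83
  Jan: +$708.83 − $960.96 → $456.70
  Feb: +$708.83 → $1,165.53
  Mar: +$708.83 − $4,501.92 → -$2,627.56
  Apr: +$708.83 → -$1,918.73
  May: +$708.83 → -$1,209.90
  Jun: +$708.83 → -$501.07
  Jul: +$708.83 → $207.76
  Aug: +$708.83 − $3,043.08 → -$2,126.49
  Sep: +$708.83 → -$1,417.66
  Oct: +$708.83 → -$708.83
  Nov: +$708.83 → $0.00
Lowest trial balance = -$2,627.56 (Mar)
Initial deposit = cushion − low point = $1,417.66 − (-$2,627.56) = $4,045.22

$4,045.22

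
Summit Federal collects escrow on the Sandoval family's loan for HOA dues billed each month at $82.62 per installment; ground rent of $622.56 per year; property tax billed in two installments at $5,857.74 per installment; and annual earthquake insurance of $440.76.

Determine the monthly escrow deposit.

$1,147.52

HOA dues: $82.62 × 12 = $991.44 annually
Ground rent: $622.56 annually
Property tax: $5,857.74 × 2 = $11,715.48 annually
Earthquake insurance: $440.76 annually
Total per year = $991.44 + $622.56 + $11,715.48 + $440.76 = $13,770.24
Monthly escrow = $13,770.24 / 12 = $1,147.52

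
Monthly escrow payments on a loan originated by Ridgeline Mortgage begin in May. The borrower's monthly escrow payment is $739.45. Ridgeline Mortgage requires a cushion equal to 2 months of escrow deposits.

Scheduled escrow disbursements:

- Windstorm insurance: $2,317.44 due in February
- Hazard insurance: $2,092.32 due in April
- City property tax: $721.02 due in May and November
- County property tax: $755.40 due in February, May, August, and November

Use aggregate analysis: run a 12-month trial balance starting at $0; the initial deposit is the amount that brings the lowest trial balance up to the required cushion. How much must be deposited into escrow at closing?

Cushion = 2 × $739.45 = $1,478.90
Trial balance (start $0, +$739.45 each month, − disbursements):
  May: +$739.45 − $1,476.42 → -$736.97
  Jun: +$739.45 → $2.48
  Jul: +$739.45 → $741.93
  Aug: +$739.45 − $755.40 → $725.98
  Sep: +$739.45 → $1,465.43
  Oct: +$739.45 → $2,204.88
  Nov: +$739.45 − $1,476.42 → $1,467.91
  Dec: +$739.45 → $2,207.36
  Jan: +$739.45 → $2,946.81
  Feb: +$739.45 − $3,072.84 → $613.42
  Mar: +$739.45 → $1,352.87
  Apr: +$739.45 − $2,092.32 → $0.00
Lowest trial balance = -$736.97 (May)
Initial deposit = cushion − low point = $1,478.90 − (-$736.97) = $2,215.87

$2,215.87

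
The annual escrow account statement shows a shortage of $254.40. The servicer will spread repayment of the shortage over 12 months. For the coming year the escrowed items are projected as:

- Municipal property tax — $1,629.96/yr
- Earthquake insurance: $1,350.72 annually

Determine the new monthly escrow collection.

$269.59

Municipal property tax: $1,629.96
Earthquake insurance: $1,350.72
Total per year = $2,980.68
Monthly escrow = $2,980.68 ÷ 12 = $248.39
Shortage spread = $254.40 ÷ 12 = $21.20/mo
Adjusted monthly = $248.39 + $21.20 = $269.59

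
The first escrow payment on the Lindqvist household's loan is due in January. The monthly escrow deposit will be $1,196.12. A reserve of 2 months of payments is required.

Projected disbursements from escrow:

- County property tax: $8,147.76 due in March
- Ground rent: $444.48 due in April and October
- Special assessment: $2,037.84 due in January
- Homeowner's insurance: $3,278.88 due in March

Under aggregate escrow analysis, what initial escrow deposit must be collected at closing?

$12,268.36

Cushion = 2 × $1,196.12 = $2,392.24
Trial balance (start $0, +$1,196.12 each month, − disbursements):
  Jan: +$1,196.12 − $2,037.84 → -$841.72
  Feb: +$1,196.12 → $354.40
  Mar: +$1,196.12 − $11,426.64 → -$9,876.12
  Apr: +$1,196.12 − $444.48 → -$9,124.48
  May: +$1,196.12 → -$7,928.36
  Jun: +$1,196.12 → -$6,732.24
  Jul: +$1,196.12 → -$5,536.12
  Aug: +$1,196.12 → -$4,340.00
  Sep: +$1,196.12 → -$3,143.88
  Oct: +$1,196.12 − $444.48 → -$2,392.24
  Nov: +$1,196.12 → -$1,196.12
  Dec: +$1,196.12 → $0.00
Lowest trial balance = -$9,876.12 (Mar)
Initial deposit = cushion − low point = $2,392.24 − (-$9,876.12) = $12,268.36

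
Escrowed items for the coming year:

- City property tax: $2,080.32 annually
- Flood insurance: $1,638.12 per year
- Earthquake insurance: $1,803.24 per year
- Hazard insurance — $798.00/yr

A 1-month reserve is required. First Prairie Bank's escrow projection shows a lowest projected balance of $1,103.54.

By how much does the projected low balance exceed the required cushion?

$576.90

City property tax — $2,080.32/yr
Flood insurance — $1,638.12/yr
Earthquake insurance — $1,803.24/yr
Hazard insurance — $798.00/yr
Combined annual = $2,080.32 + $1,638.12 + $1,803.24 + $798.00 = $6,319.68
Base monthly escrow = $6,319.68 / 12 = $526.64
Required cushion = 1 × $526.64 = $526.64
Surplus = $1,103.54 − $526.64 = $576.90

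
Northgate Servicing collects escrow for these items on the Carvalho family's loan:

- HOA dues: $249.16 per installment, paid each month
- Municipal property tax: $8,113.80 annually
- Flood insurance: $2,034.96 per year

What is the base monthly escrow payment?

$1,094.89

HOA dues = $249.16 × 12 = $2,989.92/yr
Municipal property tax = $8,113.80/yr
Flood insurance = $2,034.96/yr
Total annual escrow = $13,138.68
Base monthly escrow = $13,138.68 ÷ 12 = $1,094.89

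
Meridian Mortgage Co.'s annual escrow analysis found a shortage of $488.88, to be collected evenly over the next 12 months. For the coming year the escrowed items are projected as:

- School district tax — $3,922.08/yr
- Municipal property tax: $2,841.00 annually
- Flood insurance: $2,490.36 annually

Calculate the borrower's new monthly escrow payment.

School district tax = $3,922.08/yr
Municipal property tax = $2,841.00/yr
Flood insurance = $2,490.36/yr
Total annual escrow = $9,253.44
Monthly = $9,253.44 / 12 = $771.12
Shortage per month = $488.88 / 12 = $40.74
New monthly escrow = $771.12 + $40.74 = $811.86

$811.86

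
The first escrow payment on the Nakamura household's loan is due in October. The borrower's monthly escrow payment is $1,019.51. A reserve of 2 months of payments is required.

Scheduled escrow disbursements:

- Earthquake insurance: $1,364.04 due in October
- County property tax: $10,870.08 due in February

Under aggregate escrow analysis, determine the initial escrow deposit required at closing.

Cushion = 2 × $1,019.51 = $2,039.02
Trial balance (start $0, +$1,019.51 each month, − disbursements):
  Oct: +$1,019.51 − $1,364.04 → -$344.53
  Nov: +$1,019.51 → $674.98
  Dec: +$1,019.51 → $1,694.49
  Jan: +$1,019.51 → $2,714.00
  Feb: +$1,019.51 − $10,870.08 → -$7,136.57
  Mar: +$1,019.51 → -$6,117.06
  Apr: +$1,019.51 → -$5,097.55
  May: +$1,019.51 → -$4,078.04
  Jun: +$1,019.51 → -$3,058.53
  Jul: +$1,019.51 → -$2,039.02
  Aug: +$1,019.51 → -$1,019.51
  Sep: +$1,019.51 → $0.00
Lowest trial balance = -$7,136.57 (Feb)
Initial deposit = cushion − low point = $2,039.02 − (-$7,136.57) = $9,175.59

$9,175.59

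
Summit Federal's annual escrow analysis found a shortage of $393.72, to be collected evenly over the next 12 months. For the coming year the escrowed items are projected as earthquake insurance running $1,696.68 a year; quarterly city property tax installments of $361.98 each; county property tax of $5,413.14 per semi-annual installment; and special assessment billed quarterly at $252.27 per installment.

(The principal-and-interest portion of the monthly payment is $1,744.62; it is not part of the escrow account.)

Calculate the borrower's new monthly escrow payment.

$1,281.14

Earthquake insurance = $1,696.68/yr
City property tax = $361.98 × 4 = $1,447.92/yr
County property tax = $5,413.14 × 2 = $10,826.28/yr
Special assessment = $252.27 × 4 = $1,009.08/yr
Total per year = $1,696.68 + $1,447.92 + $10,826.28 + $1,009.08 = $14,979.96
Base monthly escrow = $14,979.96 / 12 = $1,248.33
Shortage per month = $393.72 ÷ 12 = $32.81
Adjusted monthly = $1,248.33 + $32.81 = $1,281.14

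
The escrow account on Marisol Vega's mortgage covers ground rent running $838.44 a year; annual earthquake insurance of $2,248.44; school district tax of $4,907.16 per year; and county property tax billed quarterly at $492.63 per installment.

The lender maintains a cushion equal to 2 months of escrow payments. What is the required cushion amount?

$1,660.76

Ground rent: $838.44
Earthquake insurance: $2,248.44
School district tax: $4,907.16
County property tax: $492.63 × 4 = $1,970.52
Total per year = $9,964.56
Base monthly escrow = $9,964.56 ÷ 12 = $830.38
Required cushion = 2 × $830.38 = $1,660.76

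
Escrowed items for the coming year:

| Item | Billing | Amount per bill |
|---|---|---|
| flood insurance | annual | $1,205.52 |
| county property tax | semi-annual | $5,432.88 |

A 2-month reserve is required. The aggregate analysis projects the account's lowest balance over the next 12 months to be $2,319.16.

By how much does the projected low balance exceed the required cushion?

$307.28

Flood insurance: $1,205.52 per year
County property tax: $5,432.88 × 2 = $10,865.76 per year
Combined annual = $12,071.28
Monthly escrow = $12,071.28 / 12 = $1,005.94
Cushion = 2 × $1,005.94 = $2,011.88
Surplus = $2,319.16 − $2,011.88 = $307.28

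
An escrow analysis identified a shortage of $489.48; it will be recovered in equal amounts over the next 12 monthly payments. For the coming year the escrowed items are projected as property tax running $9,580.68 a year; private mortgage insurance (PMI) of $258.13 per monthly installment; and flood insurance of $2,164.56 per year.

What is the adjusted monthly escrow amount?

$1,277.69

Property tax — $9,580.68
Private mortgage insurance (PMI) — $258.13 × 12 = $3,097.56
Flood insurance — $2,164.56
Combined annual = $14,842.80
Monthly escrow = $14,842.80 / 12 = $1,236.90
Monthly shortage recovery: $489.48 / 12 = $40.79
New monthly escrow = $1,236.90 + $40.79 = $1,277.69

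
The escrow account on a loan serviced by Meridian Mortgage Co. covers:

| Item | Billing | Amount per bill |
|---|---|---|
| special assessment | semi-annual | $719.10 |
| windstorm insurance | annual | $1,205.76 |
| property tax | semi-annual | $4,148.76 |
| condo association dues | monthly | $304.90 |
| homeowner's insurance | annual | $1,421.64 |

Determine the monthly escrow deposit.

Special assessment = $719.10 × 2 = $1,438.20 annually
Windstorm insurance = $1,205.76 annually
Property tax = $4,148.76 × 2 = $8,297.52 annually
Condo association dues = $304.90 × 12 = $3,658.80 annually
Homeowner's insurance = $1,421.64 annually
Annual escrow total = $16,021.92
Per month = $16,021.92 / 12 = $1,335.16

$1,335.16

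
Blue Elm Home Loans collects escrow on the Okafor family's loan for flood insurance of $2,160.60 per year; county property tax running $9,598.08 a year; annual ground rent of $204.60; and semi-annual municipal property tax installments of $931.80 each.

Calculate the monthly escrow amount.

$1,152.24

Flood insurance = $2,160.60
County property tax = $9,598.08
Ground rent = $204.60
Municipal property tax = $931.80 × 2 = $1,863.60
Combined annual = $2,160.60 + $9,598.08 + $204.60 + $1,863.60 = $13,826.88
Per month = $13,826.88 / 12 = $1,152.24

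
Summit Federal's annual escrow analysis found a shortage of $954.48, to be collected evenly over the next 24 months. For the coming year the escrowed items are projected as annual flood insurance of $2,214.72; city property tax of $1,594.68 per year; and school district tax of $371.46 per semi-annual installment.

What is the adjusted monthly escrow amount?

Flood insurance = $2,214.72 per year
City property tax = $1,594.68 per year
School district tax = $371.46 × 2 = $742.92 per year
Annual escrow total = $4,552.32
Per month = $4,552.32 ÷ 12 = $379.36
Shortage spread = $954.48 ÷ 24 = $39.77/mo
Adjusted monthly = $379.36 + $39.77 = $419.13

$419.13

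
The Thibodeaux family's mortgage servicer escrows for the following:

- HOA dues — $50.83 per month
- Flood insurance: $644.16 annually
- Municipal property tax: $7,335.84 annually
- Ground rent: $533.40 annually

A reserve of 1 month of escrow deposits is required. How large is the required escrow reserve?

HOA dues = $50.83 × 12 = $609.96 per year
Flood insurance = $644.16 per year
Municipal property tax = $7,335.84 per year
Ground rent = $533.40 per year
Combined annual = $9,123.36
Monthly escrow = $9,123.36 ÷ 12 = $760.28
Cushion = 1 × $760.28 = $760.28

$760.28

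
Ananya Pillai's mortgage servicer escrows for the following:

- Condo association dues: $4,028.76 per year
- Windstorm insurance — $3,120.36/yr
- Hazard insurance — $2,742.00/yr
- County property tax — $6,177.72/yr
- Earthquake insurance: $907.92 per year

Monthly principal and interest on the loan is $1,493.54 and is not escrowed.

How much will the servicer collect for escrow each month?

Condo association dues = $4,028.76/yr
Windstorm insurance = $3,120.36/yr
Hazard insurance = $2,742.00/yr
County property tax = $6,177.72/yr
Earthquake insurance = $907.92/yr
Combined annual = $16,976.76
Monthly = $16,976.76 ÷ 12 = $1,414.73

$1,414.73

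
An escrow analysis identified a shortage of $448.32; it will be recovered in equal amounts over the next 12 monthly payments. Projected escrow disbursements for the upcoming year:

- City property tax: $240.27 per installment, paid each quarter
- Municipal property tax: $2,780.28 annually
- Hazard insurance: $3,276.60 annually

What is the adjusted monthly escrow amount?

City property tax = $240.27 × 4 = $961.08/yr
Municipal property tax = $2,780.28/yr
Hazard insurance = $3,276.60/yr
Annual escrow total = $961.08 + $2,780.28 + $3,276.60 = $7,017.96
Base monthly escrow = $7,017.96 ÷ 12 = $584.83
Shortage per month = $448.32 ÷ 12 = $37.36
Adjusted monthly = $584.83 + $37.36 = $622.19

$622.19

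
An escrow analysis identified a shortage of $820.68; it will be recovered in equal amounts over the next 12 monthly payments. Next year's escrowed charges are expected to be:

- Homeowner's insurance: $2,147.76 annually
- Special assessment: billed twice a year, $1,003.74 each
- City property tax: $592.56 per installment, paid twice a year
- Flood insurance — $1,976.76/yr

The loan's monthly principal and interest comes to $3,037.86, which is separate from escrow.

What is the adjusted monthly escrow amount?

Homeowner's insurance: $2,147.76
Special assessment: $1,003.74 × 2 = $2,007.48
City property tax: $592.56 × 2 = $1,185.12
Flood insurance: $1,976.76
Annual escrow total = $2,147.76 + $2,007.48 + $1,185.12 + $1,976.76 = $7,317.12
Monthly = $7,317.12 / 12 = $609.76
Shortage per month = $820.68 ÷ 12 = $68.39
New monthly escrow = $609.76 + $68.39 = $678.15

$678.15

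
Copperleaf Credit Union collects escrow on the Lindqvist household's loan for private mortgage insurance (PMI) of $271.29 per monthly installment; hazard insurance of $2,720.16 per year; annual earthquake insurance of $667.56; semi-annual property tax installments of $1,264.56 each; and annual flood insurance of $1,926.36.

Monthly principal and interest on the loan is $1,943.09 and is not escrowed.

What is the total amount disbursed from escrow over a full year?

$11,098.68

Private mortgage insurance (PMI) = $271.29 × 12 = $3,255.48 annually
Hazard insurance = $2,720.16 annually
Earthquake insurance = $667.56 annually
Property tax = $1,264.56 × 2 = $2,529.12 annually
Flood insurance = $1,926.36 annually
Yearly total = $11,098.68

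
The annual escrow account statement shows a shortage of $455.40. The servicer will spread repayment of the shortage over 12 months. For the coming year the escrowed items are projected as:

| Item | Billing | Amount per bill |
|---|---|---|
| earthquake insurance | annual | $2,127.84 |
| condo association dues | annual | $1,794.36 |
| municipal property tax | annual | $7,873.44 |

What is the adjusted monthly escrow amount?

$1,020.92

Earthquake insurance = $2,127.84
Condo association dues = $1,794.36
Municipal property tax = $7,873.44
Total per year = $11,795.64
Monthly = $11,795.64 / 12 = $982.97
Shortage spread = $455.40 / 12 = $37.95/mo
Adjusted monthly = $982.97 + $37.95 = $1,020.92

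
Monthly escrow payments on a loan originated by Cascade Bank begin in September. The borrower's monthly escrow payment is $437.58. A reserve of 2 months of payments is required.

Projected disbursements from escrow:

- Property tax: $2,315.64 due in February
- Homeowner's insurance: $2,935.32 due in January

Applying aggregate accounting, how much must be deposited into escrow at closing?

Cushion = 2 × $437.58 = $875.16
Trial balance (start $0, +$437.58 each month, − disbursements):
  Sep: +$437.58 → $437.58
  Oct: +$437.58 → $875.16
  Nov: +$437.58 → $1,312.74
  Dec: +$437.58 → $1,750.32
  Jan: +$437.58 − $2,935.32 → -$747.42
  Feb: +$437.58 − $2,315.64 → -$2,625.48
  Mar: +$437.58 → -$2,187.90
  Apr: +$437.58 → -$1,750.32
  May: +$437.58 → -$1,312.74
  Jun: +$437.58 → -$875.16
  Jul: +$437.58 → -$437.58
  Aug: +$437.58 → $0.00
Lowest trial balance = -$2,625.48 (Feb)
Initial deposit = cushion − low point = $875.16 − (-$2,625.48) = $3,500.64

$3,500.64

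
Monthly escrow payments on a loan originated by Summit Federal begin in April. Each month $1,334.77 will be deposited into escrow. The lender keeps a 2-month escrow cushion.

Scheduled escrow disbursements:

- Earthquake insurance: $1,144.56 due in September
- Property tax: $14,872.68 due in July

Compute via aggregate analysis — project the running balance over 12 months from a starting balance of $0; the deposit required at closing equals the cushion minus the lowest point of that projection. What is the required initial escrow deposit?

$12,203.14

Cushion = 2 × $1,334.77 = $2,669.54
Trial balance (start $0, +$1,334.77 each month, − disbursements):
  Apr: +$1,334.77 → $1,334.77
  May: +$1,334.77 → $2,669.54
  Jun: +$1,334.77 → $4,004.31
  Jul: +$1,334.77 − $14,872.68 → -$9,533.60
  Aug: +$1,334.77 → -$8,198.83
  Sep: +$1,334.77 − $1,144.56 → -$8,008.62
  Oct: +$1,334.77 → -$6,673.85
  Nov: +$1,334.77 → -$5,339.08
  Dec: +$1,334.77 → -$4,004.31
  Jan: +$1,334.77 → -$2,669.54
  Feb: +$1,334.77 → -$1,334.77
  Mar: +$1,334.77 → $0.00
Lowest trial balance = -$9,533.60 (Jul)
Initial deposit = cushion − low point = $2,669.54 − (-$9,533.60) = $12,203.14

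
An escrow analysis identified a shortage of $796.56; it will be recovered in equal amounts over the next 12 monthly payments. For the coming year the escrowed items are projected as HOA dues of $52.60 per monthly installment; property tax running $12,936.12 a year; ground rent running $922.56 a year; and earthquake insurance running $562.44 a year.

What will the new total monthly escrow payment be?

$1,320.74

HOA dues: $52.60 × 12 = $631.20/yr
Property tax: $12,936.12/yr
Ground rent: $922.56/yr
Earthquake insurance: $562.44/yr
Combined annual = $631.20 + $12,936.12 + $922.56 + $562.44 = $15,052.32
Monthly = $15,052.32 ÷ 12 = $1,254.36
Shortage per month = $796.56 / 12 = $66.38
New monthly escrow = $1,254.36 + $66.38 = $1,320.74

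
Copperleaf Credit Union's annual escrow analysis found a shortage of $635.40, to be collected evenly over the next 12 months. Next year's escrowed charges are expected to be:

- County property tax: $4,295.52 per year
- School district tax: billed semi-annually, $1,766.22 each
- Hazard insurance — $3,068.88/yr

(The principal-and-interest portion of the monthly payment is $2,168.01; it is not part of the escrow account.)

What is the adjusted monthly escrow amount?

$961.02

County property tax: $4,295.52
School district tax: $1,766.22 × 2 = $3,532.44
Hazard insurance: $3,068.88
Yearly total = $10,896.84
Monthly escrow = $10,896.84 / 12 = $908.07
Shortage per month = $635.40 ÷ 12 = $52.95
Adjusted monthly = $908.07 + $52.95 = $961.02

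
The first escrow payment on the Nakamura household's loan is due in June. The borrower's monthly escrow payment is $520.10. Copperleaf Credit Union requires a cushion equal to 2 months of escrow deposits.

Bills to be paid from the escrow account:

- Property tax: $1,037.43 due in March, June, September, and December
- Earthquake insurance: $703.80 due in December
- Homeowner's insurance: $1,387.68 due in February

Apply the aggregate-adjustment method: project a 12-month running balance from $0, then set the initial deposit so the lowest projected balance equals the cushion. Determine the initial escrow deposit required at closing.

Cushion = 2 × $520.10 = $1,040.20
Trial balance (start $0, +$520.10 each month, − disbursements):
  Jun: +$520.10 − $1,037.43 → -$517.33
  Jul: +$520.10 → $2.77
  Aug: +$520.10 → $522.87
  Sep: +$520.10 − $1,037.43 → $5.54
  Oct: +$520.10 → $525.64
  Nov: +$520.10 → $1,045.74
  Dec: +$520.10 − $1,741.23 → -$175.39
  Jan: +$520.10 → $344.71
  Feb: +$520.10 − $1,387.68 → -$522.87
  Mar: +$520.10 − $1,037.43 → -$1,040.20
  Apr: +$520.10 → -$520.10
  May: +$520.10 → $0.00
Lowest trial balance = -$1,040.20 (Mar)
Initial deposit = cushion − low point = $1,040.20 − (-$1,040.20) = $2,080.40

$2,080.40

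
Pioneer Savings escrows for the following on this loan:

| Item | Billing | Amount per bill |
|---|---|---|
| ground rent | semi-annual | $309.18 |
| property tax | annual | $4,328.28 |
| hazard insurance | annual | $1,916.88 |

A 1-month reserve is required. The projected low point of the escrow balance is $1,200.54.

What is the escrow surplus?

Ground rent — $309.18 × 2 = $618.36 per year
Property tax — $4,328.28 per year
Hazard insurance — $1,916.88 per year
Combined annual = $618.36 + $4,328.28 + $1,916.88 = $6,863.52
Monthly escrow = $6,863.52 ÷ 12 = $571.96
Cushion = 1 × $571.96 = $571.96
Surplus = $1,200.54 − $571.96 = $628.58

$628.58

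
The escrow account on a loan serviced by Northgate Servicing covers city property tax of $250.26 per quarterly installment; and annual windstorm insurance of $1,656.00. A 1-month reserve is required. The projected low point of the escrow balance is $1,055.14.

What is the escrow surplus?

City property tax: $250.26 × 4 = $1,001.04
Windstorm insurance: $1,656.00
Annual escrow total = $2,657.04
Monthly = $2,657.04 ÷ 12 = $221.42
Cushion = 1 × $221.42 = $221.42
Excess over cushion: $1,055.14 − $221.42 = $833.72

$833.72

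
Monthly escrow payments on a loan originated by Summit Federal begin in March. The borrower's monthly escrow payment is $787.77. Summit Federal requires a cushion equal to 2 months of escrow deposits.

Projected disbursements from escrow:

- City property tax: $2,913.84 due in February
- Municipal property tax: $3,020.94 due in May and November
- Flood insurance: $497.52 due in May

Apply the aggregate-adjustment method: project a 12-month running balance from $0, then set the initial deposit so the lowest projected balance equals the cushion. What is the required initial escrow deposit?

$2,730.69

Cushion = 2 × $787.77 = $1,575.54
Trial balance (start $0, +$787.77 each month, − disbursements):
  Mar: +$787.77 → $787.77
  Apr: +$787.77 → $1,575.54
  May: +$787.77 − $3,518.46 → -$1,155.15
  Jun: +$787.77 → -$367.38
  Jul: +$787.77 → $420.39
  Aug: +$787.77 → $1,208.16
  Sep: +$787.77 → $1,995.93
  Oct: +$787.77 → $2,783.70
  Nov: +$787.77 − $3,020.94 → $550.53
  Dec: +$787.77 → $1,338.30
  Jan: +$787.77 → $2,126.07
  Feb: +$787.77 − $2,913.84 → $0.00
Lowest trial balance = -$1,155.15 (May)
Initial deposit = cushion − low point = $1,575.54 − (-$1,155.15) = $2,730.69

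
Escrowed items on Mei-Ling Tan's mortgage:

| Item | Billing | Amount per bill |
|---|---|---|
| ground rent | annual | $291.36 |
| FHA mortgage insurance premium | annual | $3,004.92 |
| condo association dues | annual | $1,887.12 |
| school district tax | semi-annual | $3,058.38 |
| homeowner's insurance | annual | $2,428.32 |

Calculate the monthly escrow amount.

$1,144.04

Ground rent = $291.36 annually
FHA mortgage insurance premium = $3,004.92 annually
Condo association dues = $1,887.12 annually
School district tax = $3,058.38 × 2 = $6,116.76 annually
Homeowner's insurance = $2,428.32 annually
Annual escrow total = $291.36 + $3,004.92 + $1,887.12 + $6,116.76 + $2,428.32 = $13,728.48
Base monthly escrow = $13,728.48 / 12 = $1,144.04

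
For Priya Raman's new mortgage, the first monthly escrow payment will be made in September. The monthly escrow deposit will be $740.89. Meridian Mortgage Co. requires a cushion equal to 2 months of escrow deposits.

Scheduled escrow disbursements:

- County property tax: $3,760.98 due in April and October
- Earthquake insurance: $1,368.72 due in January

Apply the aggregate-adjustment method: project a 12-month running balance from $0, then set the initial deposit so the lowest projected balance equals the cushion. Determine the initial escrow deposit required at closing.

Cushion = 2 × $740.89 = $1,481.78
Trial balance (start $0, +$740.89 each month, − disbursements):
  Sep: +$740.89 → $740.89
  Oct: +$740.89 − $3,760.98 → -$2,279.20
  Nov: +$740.89 → -$1,538.31
  Dec: +$740.89 → -$797.42
  Jan: +$740.89 − $1,368.72 → -$1,425.25
  Feb: +$740.89 → -$684.36
  Mar: +$740.89 → $56.53
  Apr: +$740.89 − $3,760.98 → -$2,963.56
  May: +$740.89 → -$2,222.67
  Jun: +$740.89 → -$1,481.78
  Jul: +$740.89 → -$740.89
  Aug: +$740.89 → $0.00
Lowest trial balance = -$2,963.56 (Apr)
Initial deposit = cushion − low point = $1,481.78 − (-$2,963.56) = $4,445.34

$4,445.34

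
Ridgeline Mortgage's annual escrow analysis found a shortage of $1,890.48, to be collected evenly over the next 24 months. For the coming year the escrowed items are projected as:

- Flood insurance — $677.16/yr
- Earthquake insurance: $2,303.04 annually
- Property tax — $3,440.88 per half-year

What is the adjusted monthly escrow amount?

$900.60

Flood insurance = $677.16
Earthquake insurance = $2,303.04
Property tax = $3,440.88 × 2 = $6,881.76
Total per year = $677.16 + $2,303.04 + $6,881.76 = $9,861.96
Monthly escrow = $9,861.96 ÷ 12 = $821.83
Shortage per month = $1,890.48 / 24 = $78.77
New monthly escrow = $821.83 + $78.77 = $900.60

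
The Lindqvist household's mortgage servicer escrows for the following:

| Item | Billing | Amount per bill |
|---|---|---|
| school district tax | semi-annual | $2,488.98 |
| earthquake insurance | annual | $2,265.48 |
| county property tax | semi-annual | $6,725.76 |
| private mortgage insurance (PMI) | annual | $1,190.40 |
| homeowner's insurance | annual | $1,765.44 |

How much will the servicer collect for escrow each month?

School district tax: $2,488.98 × 2 = $4,977.96 annually
Earthquake insurance: $2,265.48 annually
County property tax: $6,725.76 × 2 = $13,451.52 annually
Private mortgage insurance (PMI): $1,190.40 annually
Homeowner's insurance: $1,765.44 annually
Total per year = $4,977.96 + $2,265.48 + $13,451.52 + $1,190.40 + $1,765.44 = $23,650.80
Per month = $23,650.80 / 12 = $1,970.90

$1,970.90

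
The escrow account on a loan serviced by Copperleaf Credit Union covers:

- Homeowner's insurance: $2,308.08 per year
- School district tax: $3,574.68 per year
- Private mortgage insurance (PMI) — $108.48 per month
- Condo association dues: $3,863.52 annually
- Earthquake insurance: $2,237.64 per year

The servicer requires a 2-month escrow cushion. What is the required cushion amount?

$2,214.28

Homeowner's insurance — $2,308.08 per year
School district tax — $3,574.68 per year
Private mortgage insurance (PMI) — $108.48 × 12 = $1,301.76 per year
Condo association dues — $3,863.52 per year
Earthquake insurance — $2,237.64 per year
Yearly total = $13,285.68
Base monthly escrow = $13,285.68 ÷ 12 = $1,107.14
Required cushion = 2 × $1,107.14 = $2,214.28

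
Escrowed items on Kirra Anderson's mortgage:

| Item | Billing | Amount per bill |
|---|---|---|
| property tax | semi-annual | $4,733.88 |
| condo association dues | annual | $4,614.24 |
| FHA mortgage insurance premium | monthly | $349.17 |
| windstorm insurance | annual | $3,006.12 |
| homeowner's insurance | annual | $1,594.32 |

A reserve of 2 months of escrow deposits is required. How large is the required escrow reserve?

$3,812.08

Property tax: $4,733.88 × 2 = $9,467.76
Condo association dues: $4,614.24
FHA mortgage insurance premium: $349.17 × 12 = $4,190.04
Windstorm insurance: $3,006.12
Homeowner's insurance: $1,594.32
Combined annual = $22,872.48
Per month = $22,872.48 / 12 = $1,906.04
Cushion = 2 × $1,906.04 = $3,812.08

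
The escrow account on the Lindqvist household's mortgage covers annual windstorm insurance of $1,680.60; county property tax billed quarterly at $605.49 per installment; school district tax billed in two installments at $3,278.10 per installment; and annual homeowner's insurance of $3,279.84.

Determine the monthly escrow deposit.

$1,161.55

Windstorm insurance = $1,680.60
County property tax = $605.49 × 4 = $2,421.96
School district tax = $3,278.10 × 2 = $6,556.20
Homeowner's insurance = $3,279.84
Yearly total = $13,938.60
Monthly escrow = $13,938.60 ÷ 12 = $1,161.55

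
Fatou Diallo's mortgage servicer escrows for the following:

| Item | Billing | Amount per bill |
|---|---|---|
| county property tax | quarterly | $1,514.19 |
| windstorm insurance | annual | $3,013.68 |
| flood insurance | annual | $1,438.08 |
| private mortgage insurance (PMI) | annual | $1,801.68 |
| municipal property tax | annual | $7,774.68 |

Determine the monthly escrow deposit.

County property tax — $1,514.19 × 4 = $6,056.76/yr
Windstorm insurance — $3,013.68/yr
Flood insurance — $1,438.08/yr
Private mortgage insurance (PMI) — $1,801.68/yr
Municipal property tax — $7,774.68/yr
Combined annual = $6,056.76 + $3,013.68 + $1,438.08 + $1,801.68 + $7,774.68 = $20,084.88
Base monthly escrow = $20,084.88 / 12 = $1,673.74

$1,673.74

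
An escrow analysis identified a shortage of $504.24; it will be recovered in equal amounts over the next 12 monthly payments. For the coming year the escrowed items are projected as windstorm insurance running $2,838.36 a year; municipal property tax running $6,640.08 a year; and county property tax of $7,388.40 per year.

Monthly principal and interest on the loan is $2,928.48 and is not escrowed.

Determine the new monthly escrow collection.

$1,447.59

Windstorm insurance = $2,838.36 per year
Municipal property tax = $6,640.08 per year
County property tax = $7,388.40 per year
Yearly total = $2,838.36 + $6,640.08 + $7,388.40 = $16,866.84
Monthly = $16,866.84 / 12 = $1,405.57
Monthly shortage recovery: $504.24 ÷ 12 = $42.02
Adjusted monthly = $1,405.57 + $42.02 = $1,447.59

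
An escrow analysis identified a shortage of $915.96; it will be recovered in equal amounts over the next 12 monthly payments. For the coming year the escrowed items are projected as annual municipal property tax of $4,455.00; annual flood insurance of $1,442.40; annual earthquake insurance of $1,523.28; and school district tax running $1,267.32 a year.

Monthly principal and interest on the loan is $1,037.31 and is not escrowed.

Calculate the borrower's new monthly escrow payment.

$800.33

Municipal property tax: $4,455.00
Flood insurance: $1,442.40
Earthquake insurance: $1,523.28
School district tax: $1,267.32
Yearly total = $4,455.00 + $1,442.40 + $1,523.28 + $1,267.32 = $8,688.00
Per month = $8,688.00 ÷ 12 = $724.00
Shortage per month = $915.96 / 12 = $76.33
New monthly escrow = $724.00 + $76.33 = $800.33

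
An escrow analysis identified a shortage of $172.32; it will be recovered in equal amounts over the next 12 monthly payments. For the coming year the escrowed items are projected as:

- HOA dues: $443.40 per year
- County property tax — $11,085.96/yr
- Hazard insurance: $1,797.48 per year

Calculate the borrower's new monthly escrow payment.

HOA dues = $443.40
County property tax = $11,085.96
Hazard insurance = $1,797.48
Yearly total = $443.40 + $11,085.96 + $1,797.48 = $13,326.84
Monthly escrow = $13,326.84 ÷ 12 = $1,110.57
Shortage per month = $172.32 ÷ 12 = $14.36
New monthly escrow = $1,110.57 + $14.36 = $1,124.93

$1,124.93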